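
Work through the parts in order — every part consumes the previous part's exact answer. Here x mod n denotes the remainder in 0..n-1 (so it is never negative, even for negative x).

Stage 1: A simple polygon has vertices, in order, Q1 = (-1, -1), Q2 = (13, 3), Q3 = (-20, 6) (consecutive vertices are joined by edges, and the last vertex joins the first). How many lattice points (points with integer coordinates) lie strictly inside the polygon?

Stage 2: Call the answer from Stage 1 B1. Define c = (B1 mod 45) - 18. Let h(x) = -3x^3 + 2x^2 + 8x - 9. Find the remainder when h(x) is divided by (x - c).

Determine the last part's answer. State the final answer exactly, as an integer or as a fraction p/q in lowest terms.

Stage 1: cross terms: (-1*3 - 13*-1)=10, (13*6 - -20*3)=138, (-20*-1 - -1*6)=26; twice the area = |174| = 174; area = 87; boundary points = 2 + 3 + 1 = 6; strictly interior points = area - boundary/2 + 1 = 85; answer 85
Stage 2: B1 = 85; c = 22; remainder = value at the root: -3*(22)^3 + 2*(22)^2 + 8*(22)^1 - 9 = (-31944) + (968) + (176) + (-9) = -30809; answer -30809

-30809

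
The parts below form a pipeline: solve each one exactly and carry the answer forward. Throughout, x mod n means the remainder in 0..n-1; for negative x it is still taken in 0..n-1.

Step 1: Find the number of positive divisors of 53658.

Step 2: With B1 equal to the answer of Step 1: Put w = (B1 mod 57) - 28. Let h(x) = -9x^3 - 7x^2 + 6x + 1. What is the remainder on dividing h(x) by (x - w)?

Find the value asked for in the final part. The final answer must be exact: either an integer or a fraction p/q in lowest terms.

441

Step 1: 53658 = 2 * 3^2 * 11 * 271; number of divisors = (1+1) * (2+1) * (1+1) * (1+1) = 24; answer 24
Step 2: B1 = 24; w = -4; remainder = value at the root: -9*(-4)^3 - 7*(-4)^2 + 6*(-4)^1 + 1 = (576) + (-112) + (-24) + (1) = 441; answer 441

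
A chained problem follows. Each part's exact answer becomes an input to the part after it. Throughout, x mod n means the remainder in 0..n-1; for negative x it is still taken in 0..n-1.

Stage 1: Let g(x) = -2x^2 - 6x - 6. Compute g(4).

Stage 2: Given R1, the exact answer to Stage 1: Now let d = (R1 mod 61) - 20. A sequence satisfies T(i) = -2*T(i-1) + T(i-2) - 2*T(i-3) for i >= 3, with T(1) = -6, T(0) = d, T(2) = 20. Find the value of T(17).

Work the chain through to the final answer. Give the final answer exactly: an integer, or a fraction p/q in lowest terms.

-93697342

Stage 1: -2*(4)^2 - 6*(4)^1 - 6 = (-32) + (-24) + (-6) = -62; answer -62
Stage 2: R1 = -62; d = 40; T(3) = -2*(20) + 1*(-6) - 2*(40) = -126; iterating: T(3)=-126, T(4)=284, T(5)=-734, T(6)=2004, T(7)=-5310, T(8)=14092, T(9)=-37502, T(10)=99716, T(11)=-265118, T(12)=704956, T(13)=-1874462, T(14)=4984116, T(15)=-13252606, T(16)=35238252, T(17)=-93697342; answer -93697342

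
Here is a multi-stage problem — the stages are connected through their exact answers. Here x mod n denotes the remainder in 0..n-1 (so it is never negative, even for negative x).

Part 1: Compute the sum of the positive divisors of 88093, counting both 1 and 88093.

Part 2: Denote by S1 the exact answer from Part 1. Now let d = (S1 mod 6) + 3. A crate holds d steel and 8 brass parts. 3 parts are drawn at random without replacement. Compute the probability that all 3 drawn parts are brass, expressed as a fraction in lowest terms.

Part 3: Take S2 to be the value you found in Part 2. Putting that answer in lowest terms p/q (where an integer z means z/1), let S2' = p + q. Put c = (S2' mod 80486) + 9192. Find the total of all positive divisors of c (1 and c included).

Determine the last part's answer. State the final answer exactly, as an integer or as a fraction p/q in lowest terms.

12488

Part 1: 88093 is prime, so its only divisors are 1 and 88093; sigma = 1 + 88093 = 88094; answer 88094
Part 2: S1 = 88094; d = 5; total draws C(13,3) = 286; favorable C(8,3) = 56; P = 28/143; answer 28/143
Part 3: S2 = 28/143; threaded value p + q = 171; c = 9363; 9363 = 3 * 3121; sigma = (1 + 3) * (1 + 3121) = 4 * 3122 = 12488; answer 12488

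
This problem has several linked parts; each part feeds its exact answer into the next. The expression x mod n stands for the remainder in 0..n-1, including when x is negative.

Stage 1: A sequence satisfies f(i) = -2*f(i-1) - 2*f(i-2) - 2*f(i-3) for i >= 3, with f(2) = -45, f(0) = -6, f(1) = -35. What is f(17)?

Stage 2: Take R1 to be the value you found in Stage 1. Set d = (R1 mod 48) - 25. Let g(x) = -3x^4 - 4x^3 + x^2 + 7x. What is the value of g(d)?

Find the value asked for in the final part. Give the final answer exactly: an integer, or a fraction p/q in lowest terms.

Stage 1: f(3) = -2*(-45) - 2*(-35) - 2*(-6) = 172; iterating: f(3)=172, f(4)=-184, f(5)=114, f(6)=-204, f(7)=548, f(8)=-916, f(9)=1144, f(10)=-1552, f(11)=2648, f(12)=-4480, f(13)=6768, f(14)=-9872, f(15)=15168, f(16)=-24128, f(17)=37664; answer 37664
Stage 2: R1 = 37664; d = 7; -3*(7)^4 - 4*(7)^3 + 1*(7)^2 + 7*(7)^1 = (-7203) + (-1372) + (49) + (49) = -8477; answer -8477

-8477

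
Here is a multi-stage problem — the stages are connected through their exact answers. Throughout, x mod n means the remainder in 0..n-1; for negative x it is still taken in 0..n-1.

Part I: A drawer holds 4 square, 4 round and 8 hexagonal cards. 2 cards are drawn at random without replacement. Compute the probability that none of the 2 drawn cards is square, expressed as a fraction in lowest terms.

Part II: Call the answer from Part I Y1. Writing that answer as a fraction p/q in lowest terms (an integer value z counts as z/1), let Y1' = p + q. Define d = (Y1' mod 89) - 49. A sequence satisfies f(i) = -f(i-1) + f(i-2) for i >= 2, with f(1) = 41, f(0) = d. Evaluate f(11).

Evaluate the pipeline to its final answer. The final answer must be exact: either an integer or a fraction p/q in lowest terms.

4639

Part I: total draws C(16,2) = 120; favorable C(12,2) = 66; P = 11/20; answer 11/20
Part II: Y1 = 11/20; threaded value p + q = 31; d = -18; f(2) = -1*(41) + 1*(-18) = -59; iterating: f(2)=-59, f(3)=100, f(4)=-159, f(5)=259, f(6)=-418, f(7)=677, f(8)=-1095, f(9)=1772, f(10)=-2867, f(11)=4639; answer 4639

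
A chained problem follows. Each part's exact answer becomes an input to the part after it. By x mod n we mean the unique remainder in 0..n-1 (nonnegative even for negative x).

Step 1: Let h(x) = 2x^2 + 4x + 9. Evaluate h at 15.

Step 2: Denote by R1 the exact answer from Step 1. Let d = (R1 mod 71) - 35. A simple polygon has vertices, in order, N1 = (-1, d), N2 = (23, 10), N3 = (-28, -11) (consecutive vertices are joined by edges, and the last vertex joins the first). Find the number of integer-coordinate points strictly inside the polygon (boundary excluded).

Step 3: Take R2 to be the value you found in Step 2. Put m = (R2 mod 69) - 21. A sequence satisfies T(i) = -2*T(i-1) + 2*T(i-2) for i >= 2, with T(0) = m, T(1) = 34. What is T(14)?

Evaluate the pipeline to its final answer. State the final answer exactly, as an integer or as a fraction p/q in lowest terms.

-2849024

Step 1: 2*(15)^2 + 4*(15)^1 + 9 = (450) + (60) + (9) = 519; answer 519
Step 2: R1 = 519; d = -13; cross terms: (-1*10 - 23*-13)=289, (23*-11 - -28*10)=27, (-28*-13 - -1*-11)=353; twice the area = |669| = 669; area = 669/2; boundary points = 1 + 3 + 1 = 5; strictly interior points = area - boundary/2 + 1 = 333; answer 333
Step 3: R2 = 333; m = 36; T(2) = -2*(34) + 2*(36) = 4; iterating: T(2)=4, T(3)=60, T(4)=-112, T(5)=344, T(6)=-912, T(7)=2512, T(8)=-6848, T(9)=18720, T(10)=-51136, T(11)=139712, T(12)=-381696, T(13)=1042816, T(14)=-2849024; answer -2849024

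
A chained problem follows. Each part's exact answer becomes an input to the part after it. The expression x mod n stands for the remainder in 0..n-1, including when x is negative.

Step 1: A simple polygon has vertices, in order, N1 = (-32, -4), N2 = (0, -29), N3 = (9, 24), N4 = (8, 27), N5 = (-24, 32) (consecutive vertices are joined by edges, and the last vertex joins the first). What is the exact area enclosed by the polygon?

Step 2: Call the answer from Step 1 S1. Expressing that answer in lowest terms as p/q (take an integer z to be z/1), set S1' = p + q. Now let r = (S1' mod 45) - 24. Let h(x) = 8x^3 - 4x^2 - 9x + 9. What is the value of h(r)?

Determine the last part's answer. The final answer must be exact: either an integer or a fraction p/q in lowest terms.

-11024

Step 1: cross terms: (-32*-29 - 0*-4)=928, (0*24 - 9*-29)=261, (9*27 - 8*24)=51, (8*32 - -24*27)=904, (-24*-4 - -32*32)=1120; twice the area = |3264| = 3264; area = 1632; answer 1632
Step 2: S1 = 1632; threaded value p + q = 1633; r = -11; 8*(-11)^3 - 4*(-11)^2 - 9*(-11)^1 + 9 = (-10648) + (-484) + (99) + (9) = -11024; answer -11024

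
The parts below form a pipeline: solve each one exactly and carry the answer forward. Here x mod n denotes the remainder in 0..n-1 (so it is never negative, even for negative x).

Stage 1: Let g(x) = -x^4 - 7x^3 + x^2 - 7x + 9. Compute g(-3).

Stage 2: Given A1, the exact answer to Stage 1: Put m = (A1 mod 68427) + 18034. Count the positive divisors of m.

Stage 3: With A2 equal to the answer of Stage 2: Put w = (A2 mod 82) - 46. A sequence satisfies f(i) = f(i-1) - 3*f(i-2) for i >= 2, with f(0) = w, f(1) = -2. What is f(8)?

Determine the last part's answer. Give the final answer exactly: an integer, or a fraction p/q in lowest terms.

Stage 1: -1*(-3)^4 - 7*(-3)^3 + 1*(-3)^2 - 7*(-3)^1 + 9 = (-81) + (189) + (9) + (21) + (9) = 147; answer 147
Stage 2: A1 = 147; m = 18181; 18181 is prime, so its only divisors are 1 and 18181; count = 2; answer 2
Stage 3: A2 = 2; w = -44; f(2) = 1*(-2) - 3*(-44) = 130; iterating: f(2)=130, f(3)=136, f(4)=-254, f(5)=-662, f(6)=100, f(7)=2086, f(8)=1786; answer 1786

1786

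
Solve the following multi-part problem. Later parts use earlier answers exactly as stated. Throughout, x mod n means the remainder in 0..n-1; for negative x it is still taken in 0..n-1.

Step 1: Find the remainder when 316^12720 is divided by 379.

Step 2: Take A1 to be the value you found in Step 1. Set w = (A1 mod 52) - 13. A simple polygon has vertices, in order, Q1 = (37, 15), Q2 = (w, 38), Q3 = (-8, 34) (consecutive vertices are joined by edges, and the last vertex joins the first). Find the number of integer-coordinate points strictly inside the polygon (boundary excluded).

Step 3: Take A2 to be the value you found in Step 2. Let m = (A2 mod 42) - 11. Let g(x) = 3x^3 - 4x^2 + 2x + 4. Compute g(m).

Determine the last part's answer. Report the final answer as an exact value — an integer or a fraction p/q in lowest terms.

Step 1: squarings mod 379: 316^1=316, 316^2=179, 316^4=205, 316^8=335, 316^16=41, 316^32=165, 316^64=316, 316^128=179, 316^256=205, 316^512=335, 316^1024=41, 316^2048=165, 316^4096=316, 316^8192=179; 316^12720 = 316^16 * 316^32 * 316^128 * 316^256 * 316^4096 * 316^8192 = 39 (mod 379); answer 39
Step 2: A1 = 39; w = 26; cross terms: (37*38 - 26*15)=1016, (26*34 - -8*38)=1188, (-8*15 - 37*34)=-1378; twice the area = |826| = 826; area = 413; boundary points = 1 + 2 + 1 = 4; strictly interior points = area - boundary/2 + 1 = 412; answer 412
Step 3: A2 = 412; m = 23; 3*(23)^3 - 4*(23)^2 + 2*(23)^1 + 4 = (36501) + (-2116) + (46) + (4) = 34435; answer 34435

34435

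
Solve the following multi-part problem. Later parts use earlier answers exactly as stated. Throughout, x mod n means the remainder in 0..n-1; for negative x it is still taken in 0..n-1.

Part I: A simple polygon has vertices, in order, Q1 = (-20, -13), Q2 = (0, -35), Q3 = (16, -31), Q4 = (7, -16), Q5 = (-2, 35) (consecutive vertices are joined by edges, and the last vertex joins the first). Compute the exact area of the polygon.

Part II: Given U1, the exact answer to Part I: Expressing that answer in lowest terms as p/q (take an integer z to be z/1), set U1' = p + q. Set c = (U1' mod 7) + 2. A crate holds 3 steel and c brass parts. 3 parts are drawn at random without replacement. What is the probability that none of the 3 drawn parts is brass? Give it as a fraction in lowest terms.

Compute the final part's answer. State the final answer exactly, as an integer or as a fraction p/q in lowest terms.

Part I: cross terms: (-20*-35 - 0*-13)=700, (0*-31 - 16*-35)=560, (16*-16 - 7*-31)=-39, (7*35 - -2*-16)=213, (-2*-13 - -20*35)=726; twice the area = |2160| = 2160; area = 1080; answer 1080
Part II: U1 = 1080; threaded value p + q = 1081; c = 5; total draws C(8,3) = 56; favorable C(3,3) = 1; P = 1/56; answer 1/56

1/56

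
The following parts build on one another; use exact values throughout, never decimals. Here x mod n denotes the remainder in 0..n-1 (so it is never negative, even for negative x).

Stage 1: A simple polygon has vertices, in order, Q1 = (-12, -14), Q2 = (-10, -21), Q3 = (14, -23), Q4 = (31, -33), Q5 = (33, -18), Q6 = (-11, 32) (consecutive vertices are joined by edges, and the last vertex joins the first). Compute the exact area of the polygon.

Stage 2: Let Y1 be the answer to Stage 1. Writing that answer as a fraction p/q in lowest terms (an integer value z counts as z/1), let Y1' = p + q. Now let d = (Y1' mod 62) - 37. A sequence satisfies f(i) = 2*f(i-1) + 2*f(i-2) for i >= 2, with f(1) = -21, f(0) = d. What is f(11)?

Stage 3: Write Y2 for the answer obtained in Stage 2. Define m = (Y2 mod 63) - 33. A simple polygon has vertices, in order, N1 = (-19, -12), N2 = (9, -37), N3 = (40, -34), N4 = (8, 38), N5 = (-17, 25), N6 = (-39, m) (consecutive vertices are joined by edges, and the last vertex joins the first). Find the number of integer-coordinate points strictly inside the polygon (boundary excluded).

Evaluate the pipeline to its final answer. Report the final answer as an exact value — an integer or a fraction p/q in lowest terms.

3029

Stage 1: cross terms: (-12*-21 - -10*-14)=112, (-10*-23 - 14*-21)=524, (14*-33 - 31*-23)=251, (31*-18 - 33*-33)=531, (33*32 - -11*-18)=858, (-11*-14 - -12*32)=538; twice the area = |2814| = 2814; area = 1407; answer 1407
Stage 2: Y1 = 1407; threaded value p + q = 1408; d = 7; f(2) = 2*(-21) + 2*(7) = -28; iterating: f(2)=-28, f(3)=-98, f(4)=-252, f(5)=-700, f(6)=-1904, f(7)=-5208, f(8)=-14224, f(9)=-38864, f(10)=-106176, f(11)=-290080; answer -290080
Stage 3: Y2 = -290080; m = 2; cross terms: (-19*-37 - 9*-12)=811, (9*-34 - 40*-37)=1174, (40*38 - 8*-34)=1792, (8*25 - -17*38)=846, (-17*2 - -39*25)=941, (-39*-12 - -19*2)=506; twice the area = |6070| = 6070; area = 3035; boundary points = 1 + 1 + 8 + 1 + 1 + 2 = 14; strictly interior points = area - boundary/2 + 1 = 3029; answer 3029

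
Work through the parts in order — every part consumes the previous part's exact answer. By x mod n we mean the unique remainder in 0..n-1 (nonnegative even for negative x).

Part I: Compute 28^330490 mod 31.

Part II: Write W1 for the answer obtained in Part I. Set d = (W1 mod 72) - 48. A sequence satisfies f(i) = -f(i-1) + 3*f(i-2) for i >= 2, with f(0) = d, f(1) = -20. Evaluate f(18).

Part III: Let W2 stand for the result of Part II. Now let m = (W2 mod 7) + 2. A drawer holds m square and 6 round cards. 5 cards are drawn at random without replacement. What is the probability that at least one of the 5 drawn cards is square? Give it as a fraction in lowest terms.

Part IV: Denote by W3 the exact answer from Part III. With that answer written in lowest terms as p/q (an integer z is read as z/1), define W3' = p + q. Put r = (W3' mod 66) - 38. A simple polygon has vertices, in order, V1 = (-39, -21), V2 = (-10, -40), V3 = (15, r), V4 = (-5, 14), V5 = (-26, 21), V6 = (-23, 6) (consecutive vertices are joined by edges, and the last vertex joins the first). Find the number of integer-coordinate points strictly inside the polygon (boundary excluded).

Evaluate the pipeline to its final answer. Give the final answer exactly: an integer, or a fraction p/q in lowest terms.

Part I: squarings mod 31: 28^1=28, 28^2=9, 28^4=19, 28^8=20, 28^16=28, 28^32=9, 28^64=19, 28^128=20, 28^256=28, 28^512=9, 28^1024=19, 28^2048=20, 28^4096=28, 28^8192=9, 28^16384=19, 28^32768=20, 28^65536=28, 28^131072=9, 28^262144=19; 28^330490 = 28^2 * 28^8 * 28^16 * 28^32 * 28^64 * 28^128 * 28^512 * 28^2048 * 28^65536 * 28^262144 = 25 (mod 31); answer 25
Part II: W1 = 25; d = -23; f(2) = -1*(-20) + 3*(-23) = -49; iterating: f(2)=-49, f(3)=-11, f(4)=-136, f(5)=103, f(6)=-511, f(7)=820, f(8)=-2353, f(9)=4813, f(10)=-11872, f(11)=26311, f(12)=-61927, f(13)=140860, f(14)=-326641, f(15)=749221, f(16)=-1729144, f(17)=3976807, f(18)=-9164239; answer -9164239
Part III: W2 = -9164239; m = 2; total draws C(8,5) = 56; complement C(6,5) = 6; favorable 56 - 6 = 50; P = 25/28; answer 25/28
Part IV: W3 = 25/28; threaded value p + q = 53; r = 15; cross terms: (-39*-40 - -10*-21)=1350, (-10*15 - 15*-40)=450, (15*14 - -5*15)=285, (-5*21 - -26*14)=259, (-26*6 - -23*21)=327, (-23*-21 - -39*6)=717; twice the area = |3388| = 3388; area = 1694; boundary points = 1 + 5 + 1 + 7 + 3 + 1 = 18; strictly interior points = area - boundary/2 + 1 = 1686; answer 1686

1686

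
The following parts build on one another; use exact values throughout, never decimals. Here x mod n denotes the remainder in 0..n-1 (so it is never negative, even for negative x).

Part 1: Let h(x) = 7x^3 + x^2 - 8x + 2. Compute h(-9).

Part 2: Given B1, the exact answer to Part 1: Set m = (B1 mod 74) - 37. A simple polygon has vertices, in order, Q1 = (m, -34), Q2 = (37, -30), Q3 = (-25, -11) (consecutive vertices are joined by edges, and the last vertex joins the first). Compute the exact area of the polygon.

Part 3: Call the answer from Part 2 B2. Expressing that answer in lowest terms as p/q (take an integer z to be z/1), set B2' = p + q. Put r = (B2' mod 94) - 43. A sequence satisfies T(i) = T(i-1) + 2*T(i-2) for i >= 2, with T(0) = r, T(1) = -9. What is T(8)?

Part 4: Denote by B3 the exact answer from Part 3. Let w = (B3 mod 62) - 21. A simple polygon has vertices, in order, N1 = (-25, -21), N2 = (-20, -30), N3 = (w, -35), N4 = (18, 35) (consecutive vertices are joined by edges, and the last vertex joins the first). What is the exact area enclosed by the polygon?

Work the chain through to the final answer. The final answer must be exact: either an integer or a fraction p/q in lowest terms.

987/2

Part 1: 7*(-9)^3 + 1*(-9)^2 - 8*(-9)^1 + 2 = (-5103) + (81) + (72) + (2) = -4948; answer -4948
Part 2: B1 = -4948; m = -27; cross terms: (-27*-30 - 37*-34)=2068, (37*-11 - -25*-30)=-1157, (-25*-34 - -27*-11)=553; twice the area = |1464| = 1464; area = 732; answer 732
Part 3: B2 = 732; threaded value p + q = 733; r = 32; T(2) = 1*(-9) + 2*(32) = 55; iterating: T(2)=55, T(3)=37, T(4)=147, T(5)=221, T(6)=515, T(7)=957, T(8)=1987; answer 1987
Part 4: B3 = 1987; w = -18; cross terms: (-25*-30 - -20*-21)=330, (-20*-35 - -18*-30)=160, (-18*35 - 18*-35)=0, (18*-21 - -25*35)=497; twice the area = |987| = 987; area = 987/2; answer 987/2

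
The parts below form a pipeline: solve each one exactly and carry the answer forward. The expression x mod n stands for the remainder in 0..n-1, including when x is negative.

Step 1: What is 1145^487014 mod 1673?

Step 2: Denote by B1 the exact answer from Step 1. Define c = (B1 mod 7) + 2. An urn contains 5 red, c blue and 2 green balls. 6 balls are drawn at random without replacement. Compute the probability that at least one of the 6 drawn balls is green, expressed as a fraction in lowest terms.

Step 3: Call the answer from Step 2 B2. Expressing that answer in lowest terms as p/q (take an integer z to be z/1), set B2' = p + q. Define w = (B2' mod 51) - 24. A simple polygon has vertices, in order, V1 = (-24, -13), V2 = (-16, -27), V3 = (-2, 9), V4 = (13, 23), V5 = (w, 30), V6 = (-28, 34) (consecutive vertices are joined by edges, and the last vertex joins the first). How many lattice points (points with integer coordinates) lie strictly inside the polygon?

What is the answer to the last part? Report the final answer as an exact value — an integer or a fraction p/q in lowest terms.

Step 1: squarings mod 1673: 1145^1=1145, 1145^2=1066, 1145^4=389, 1145^8=751, 1145^16=200, 1145^32=1521, 1145^64=1355, 1145^128=744, 1145^256=1446, 1145^512=1339, 1145^1024=1138, 1145^2048=142, 1145^4096=88, 1145^8192=1052, 1145^16384=851, 1145^32768=1465, 1145^65536=1439, 1145^131072=1220, 1145^262144=1103; 1145^487014 = 1145^2 * 1145^4 * 1145^32 * 1145^64 * 1145^512 * 1145^1024 * 1145^2048 * 1145^8192 * 1145^16384 * 1145^65536 * 1145^131072 * 1145^262144 = 631 (mod 1673); answer 631
Step 2: B1 = 631; c = 3; total draws C(10,6) = 210; complement C(8,6) = 28; favorable 210 - 28 = 182; P = 13/15; answer 13/15
Step 3: B2 = 13/15; threaded value p + q = 28; w = 4; cross terms: (-24*-27 - -16*-13)=440, (-16*9 - -2*-27)=-198, (-2*23 - 13*9)=-163, (13*30 - 4*23)=298, (4*34 - -28*30)=976, (-28*-13 - -24*34)=1180; twice the area = |2533| = 2533; area = 2533/2; boundary points = 2 + 2 + 1 + 1 + 4 + 1 = 11; strictly interior points = area - boundary/2 + 1 = 1262; answer 1262

1262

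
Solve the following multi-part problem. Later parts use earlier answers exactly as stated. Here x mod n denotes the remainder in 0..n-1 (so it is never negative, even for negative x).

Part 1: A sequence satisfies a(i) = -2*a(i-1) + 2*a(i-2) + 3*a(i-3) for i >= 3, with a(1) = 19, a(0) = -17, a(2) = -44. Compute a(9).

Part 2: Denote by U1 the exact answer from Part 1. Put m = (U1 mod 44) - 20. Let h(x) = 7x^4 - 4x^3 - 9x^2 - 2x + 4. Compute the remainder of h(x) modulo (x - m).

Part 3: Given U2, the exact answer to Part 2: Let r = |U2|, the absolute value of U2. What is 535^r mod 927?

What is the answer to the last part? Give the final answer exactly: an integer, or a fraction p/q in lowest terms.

274

Part 1: a(3) = -2*(-44) + 2*(19) + 3*(-17) = 75; iterating: a(3)=75, a(4)=-181, a(5)=380, a(6)=-897, a(7)=2011, a(8)=-4676, a(9)=10683; answer 10683
Part 2: U1 = 10683; m = 15; remainder = value at the root: 7*(15)^4 - 4*(15)^3 - 9*(15)^2 - 2*(15)^1 + 4 = (354375) + (-13500) + (-2025) + (-30) + (4) = 338824; answer 338824
Part 3: U2 = 338824; r = 338824; squarings mod 927: 535^1=535, 535^2=709, 535^4=247, 535^8=754, 535^16=265, 535^32=700, 535^64=544, 535^128=223, 535^256=598, 535^512=709, 535^1024=247, 535^2048=754, 535^4096=265, 535^8192=700, 535^16384=544, 535^32768=223, 535^65536=598, 535^131072=709, 535^262144=247; 535^338824 = 535^8 * 535^128 * 535^256 * 535^512 * 535^2048 * 535^8192 * 535^65536 * 535^262144 = 274 (mod 927); answer 274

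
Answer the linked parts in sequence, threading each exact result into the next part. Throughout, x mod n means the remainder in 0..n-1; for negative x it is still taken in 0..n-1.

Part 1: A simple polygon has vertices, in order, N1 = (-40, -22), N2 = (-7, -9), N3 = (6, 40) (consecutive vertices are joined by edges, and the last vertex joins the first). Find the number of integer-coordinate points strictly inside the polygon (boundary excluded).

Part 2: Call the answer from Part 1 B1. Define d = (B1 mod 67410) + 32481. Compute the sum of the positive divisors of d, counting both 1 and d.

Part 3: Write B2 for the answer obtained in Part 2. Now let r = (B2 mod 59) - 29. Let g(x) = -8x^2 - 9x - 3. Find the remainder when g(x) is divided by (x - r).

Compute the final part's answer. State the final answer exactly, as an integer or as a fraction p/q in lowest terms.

-587

Part 1: cross terms: (-40*-9 - -7*-22)=206, (-7*40 - 6*-9)=-226, (6*-22 - -40*40)=1468; twice the area = |1448| = 1448; area = 724; boundary points = 1 + 1 + 2 = 4; strictly interior points = area - boundary/2 + 1 = 723; answer 723
Part 2: B1 = 723; d = 33204; 33204 = 2^2 * 3 * 2767; sigma = (1 + 2 + 4) * (1 + 3) * (1 + 2767) = 7 * 4 * 2768 = 77504; answer 77504
Part 3: B2 = 77504; r = 8; remainder = value at the root: -8*(8)^2 - 9*(8)^1 - 3 = (-512) + (-72) + (-3) = -587; answer -587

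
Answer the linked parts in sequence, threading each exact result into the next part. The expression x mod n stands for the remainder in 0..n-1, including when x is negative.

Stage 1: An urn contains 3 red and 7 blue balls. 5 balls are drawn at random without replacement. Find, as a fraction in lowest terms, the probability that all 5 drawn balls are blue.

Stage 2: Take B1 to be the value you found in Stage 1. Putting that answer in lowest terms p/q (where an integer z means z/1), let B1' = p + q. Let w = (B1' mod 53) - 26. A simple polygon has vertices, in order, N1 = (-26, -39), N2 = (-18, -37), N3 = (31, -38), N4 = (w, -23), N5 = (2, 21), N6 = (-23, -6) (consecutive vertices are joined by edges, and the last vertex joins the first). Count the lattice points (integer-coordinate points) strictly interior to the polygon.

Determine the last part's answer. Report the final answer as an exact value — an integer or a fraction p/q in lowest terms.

Stage 1: total draws C(10,5) = 252; favorable C(7,5) = 21; P = 1/12; answer 1/12
Stage 2: B1 = 1/12; threaded value p + q = 13; w = -13; cross terms: (-26*-37 - -18*-39)=260, (-18*-38 - 31*-37)=1831, (31*-23 - -13*-38)=-1207, (-13*21 - 2*-23)=-227, (2*-6 - -23*21)=471, (-23*-39 - -26*-6)=741; twice the area = |1869| = 1869; area = 1869/2; boundary points = 2 + 1 + 1 + 1 + 1 + 3 = 9; strictly interior points = area - boundary/2 + 1 = 931; answer 931

931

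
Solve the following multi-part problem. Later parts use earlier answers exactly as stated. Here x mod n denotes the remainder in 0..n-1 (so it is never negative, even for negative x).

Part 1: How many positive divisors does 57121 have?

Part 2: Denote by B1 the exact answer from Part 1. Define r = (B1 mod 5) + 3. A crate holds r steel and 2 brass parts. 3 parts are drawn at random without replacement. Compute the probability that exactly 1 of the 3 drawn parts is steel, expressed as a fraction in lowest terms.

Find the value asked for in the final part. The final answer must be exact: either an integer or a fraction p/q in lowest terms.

3/28

Part 1: 57121 = 239^2; number of divisors = (2+1) = 3; answer 3
Part 2: B1 = 3; r = 6; total draws C(8,3) = 56; favorable C(6,1)*C(2,2) = 6; P = 3/28; answer 3/28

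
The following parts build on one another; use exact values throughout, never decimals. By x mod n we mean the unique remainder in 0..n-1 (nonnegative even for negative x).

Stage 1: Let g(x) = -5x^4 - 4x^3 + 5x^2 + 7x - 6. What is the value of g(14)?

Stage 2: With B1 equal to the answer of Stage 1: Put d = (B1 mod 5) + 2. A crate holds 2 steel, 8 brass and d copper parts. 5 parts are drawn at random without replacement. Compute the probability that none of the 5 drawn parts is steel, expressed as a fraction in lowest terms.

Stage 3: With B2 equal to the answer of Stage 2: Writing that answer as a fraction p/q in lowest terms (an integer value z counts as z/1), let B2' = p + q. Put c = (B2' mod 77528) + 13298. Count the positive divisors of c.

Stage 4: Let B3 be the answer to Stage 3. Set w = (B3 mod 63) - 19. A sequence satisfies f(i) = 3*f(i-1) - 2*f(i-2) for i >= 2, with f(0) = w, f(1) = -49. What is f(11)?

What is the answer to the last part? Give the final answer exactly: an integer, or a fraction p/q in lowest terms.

-73705

Stage 1: -5*(14)^4 - 4*(14)^3 + 5*(14)^2 + 7*(14)^1 - 6 = (-192080) + (-10976) + (980) + (98) + (-6) = -201984; answer -201984
Stage 2: B1 = -201984; d = 3; total draws C(13,5) = 1287; favorable C(11,5) = 462; P = 14/39; answer 14/39
Stage 3: B2 = 14/39; threaded value p + q = 53; c = 13351; 13351 = 13^2 * 79; number of divisors = (2+1) * (1+1) = 6; answer 6
Stage 4: B3 = 6; w = -13; f(2) = 3*(-49) - 2*(-13) = -121; iterating: f(2)=-121, f(3)=-265, f(4)=-553, f(5)=-1129, f(6)=-2281, f(7)=-4585, f(8)=-9193, f(9)=-18409, f(10)=-36841, f(11)=-73705; answer -73705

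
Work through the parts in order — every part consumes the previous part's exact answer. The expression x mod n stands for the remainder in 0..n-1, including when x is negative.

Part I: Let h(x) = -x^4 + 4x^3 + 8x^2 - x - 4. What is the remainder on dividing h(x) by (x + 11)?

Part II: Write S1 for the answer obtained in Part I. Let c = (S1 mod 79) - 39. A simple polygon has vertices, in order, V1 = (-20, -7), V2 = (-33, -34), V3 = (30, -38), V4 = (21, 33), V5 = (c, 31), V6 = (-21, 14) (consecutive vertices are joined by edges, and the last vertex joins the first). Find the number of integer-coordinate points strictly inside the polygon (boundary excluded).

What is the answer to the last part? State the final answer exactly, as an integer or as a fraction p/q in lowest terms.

3023

Part I: remainder = value at the root: -1*(-11)^4 + 4*(-11)^3 + 8*(-11)^2 - 1*(-11)^1 - 4 = (-14641) + (-5324) + (968) + (11) + (-4) = -18990; answer -18990
Part II: S1 = -18990; c = 10; cross terms: (-20*-34 - -33*-7)=449, (-33*-38 - 30*-34)=2274, (30*33 - 21*-38)=1788, (21*31 - 10*33)=321, (10*14 - -21*31)=791, (-21*-7 - -20*14)=427; twice the area = |6050| = 6050; area = 3025; boundary points = 1 + 1 + 1 + 1 + 1 + 1 = 6; strictly interior points = area - boundary/2 + 1 = 3023; answer 3023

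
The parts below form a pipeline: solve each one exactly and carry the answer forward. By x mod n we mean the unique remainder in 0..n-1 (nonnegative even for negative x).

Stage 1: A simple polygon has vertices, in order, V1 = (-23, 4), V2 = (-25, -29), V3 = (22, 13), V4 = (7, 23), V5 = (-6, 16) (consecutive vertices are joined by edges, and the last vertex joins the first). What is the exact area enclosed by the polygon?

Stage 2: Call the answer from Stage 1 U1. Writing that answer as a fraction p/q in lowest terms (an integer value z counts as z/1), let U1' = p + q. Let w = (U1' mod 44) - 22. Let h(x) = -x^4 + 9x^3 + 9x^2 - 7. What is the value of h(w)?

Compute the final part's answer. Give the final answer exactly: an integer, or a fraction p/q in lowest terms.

10

Stage 1: cross terms: (-23*-29 - -25*4)=767, (-25*13 - 22*-29)=313, (22*23 - 7*13)=415, (7*16 - -6*23)=250, (-6*4 - -23*16)=344; twice the area = |2089| = 2089; area = 2089/2; answer 2089/2
Stage 2: U1 = 2089/2; threaded value p + q = 2091; w = 1; -1*(1)^4 + 9*(1)^3 + 9*(1)^2 - 7 = (-1) + (9) + (9) + (-7) = 10; answer 10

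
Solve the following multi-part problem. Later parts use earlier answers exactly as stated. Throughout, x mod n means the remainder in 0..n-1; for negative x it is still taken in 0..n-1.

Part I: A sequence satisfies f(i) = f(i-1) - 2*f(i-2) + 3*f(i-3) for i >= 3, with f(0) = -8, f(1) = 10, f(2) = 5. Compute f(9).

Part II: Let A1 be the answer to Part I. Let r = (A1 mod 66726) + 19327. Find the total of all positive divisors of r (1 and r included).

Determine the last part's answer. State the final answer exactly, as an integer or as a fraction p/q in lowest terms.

Part I: f(3) = 1*(5) - 2*(10) + 3*(-8) = -39; iterating: f(3)=-39, f(4)=-19, f(5)=74, f(6)=-5, f(7)=-210, f(8)=22, f(9)=427; answer 427
Part II: A1 = 427; r = 19754; 19754 = 2 * 7 * 17 * 83; sigma = (1 + 2) * (1 + 7) * (1 + 17) * (1 + 83) = 3 * 8 * 18 * 84 = 36288; answer 36288

36288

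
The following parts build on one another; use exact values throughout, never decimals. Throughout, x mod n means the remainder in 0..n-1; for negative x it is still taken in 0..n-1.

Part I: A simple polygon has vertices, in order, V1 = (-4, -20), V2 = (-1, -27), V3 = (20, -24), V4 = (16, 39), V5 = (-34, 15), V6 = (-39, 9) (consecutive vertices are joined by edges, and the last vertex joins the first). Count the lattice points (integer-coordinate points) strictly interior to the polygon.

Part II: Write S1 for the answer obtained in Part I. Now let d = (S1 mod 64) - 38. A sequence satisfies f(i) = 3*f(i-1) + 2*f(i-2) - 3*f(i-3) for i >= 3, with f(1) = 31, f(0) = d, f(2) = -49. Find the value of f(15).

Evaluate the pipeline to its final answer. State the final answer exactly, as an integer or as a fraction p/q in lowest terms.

-350958613

Part I: cross terms: (-4*-27 - -1*-20)=88, (-1*-24 - 20*-27)=564, (20*39 - 16*-24)=1164, (16*15 - -34*39)=1566, (-34*9 - -39*15)=279, (-39*-20 - -4*9)=816; twice the area = |4477| = 4477; area = 4477/2; boundary points = 1 + 3 + 1 + 2 + 1 + 1 = 9; strictly interior points = area - boundary/2 + 1 = 2235; answer 2235
Part II: S1 = 2235; d = 21; f(3) = 3*(-49) + 2*(31) - 3*(21) = -148; iterating: f(3)=-148, f(4)=-635, f(5)=-2054, f(6)=-6988, f(7)=-23167, f(8)=-77315, f(9)=-257315, f(10)=-857074, f(11)=-2853907, f(12)=-9503924, f(13)=-31648364, f(14)=-105391219, f(15)=-350958613; answer -350958613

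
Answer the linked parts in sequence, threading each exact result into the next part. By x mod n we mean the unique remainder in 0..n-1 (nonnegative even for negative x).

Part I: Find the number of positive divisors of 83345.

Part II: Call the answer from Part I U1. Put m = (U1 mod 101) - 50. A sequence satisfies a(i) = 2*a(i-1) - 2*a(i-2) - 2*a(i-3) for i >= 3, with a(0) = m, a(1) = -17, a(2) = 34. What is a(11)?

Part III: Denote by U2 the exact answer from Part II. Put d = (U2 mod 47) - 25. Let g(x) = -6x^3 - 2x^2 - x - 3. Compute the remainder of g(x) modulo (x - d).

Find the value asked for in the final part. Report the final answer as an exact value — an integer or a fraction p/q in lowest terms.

5807

Part I: 83345 = 5 * 79 * 211; number of divisors = (1+1) * (1+1) * (1+1) = 8; answer 8
Part II: U1 = 8; m = -42; a(3) = 2*(34) - 2*(-17) - 2*(-42) = 186; iterating: a(3)=186, a(4)=338, a(5)=236, a(6)=-576, a(7)=-2300, a(8)=-3920, a(9)=-2088, a(10)=8264, a(11)=28544; answer 28544
Part III: U2 = 28544; d = -10; remainder = value at the root: -6*(-10)^3 - 2*(-10)^2 - 1*(-10)^1 - 3 = (6000) + (-200) + (10) + (-3) = 5807; answer 5807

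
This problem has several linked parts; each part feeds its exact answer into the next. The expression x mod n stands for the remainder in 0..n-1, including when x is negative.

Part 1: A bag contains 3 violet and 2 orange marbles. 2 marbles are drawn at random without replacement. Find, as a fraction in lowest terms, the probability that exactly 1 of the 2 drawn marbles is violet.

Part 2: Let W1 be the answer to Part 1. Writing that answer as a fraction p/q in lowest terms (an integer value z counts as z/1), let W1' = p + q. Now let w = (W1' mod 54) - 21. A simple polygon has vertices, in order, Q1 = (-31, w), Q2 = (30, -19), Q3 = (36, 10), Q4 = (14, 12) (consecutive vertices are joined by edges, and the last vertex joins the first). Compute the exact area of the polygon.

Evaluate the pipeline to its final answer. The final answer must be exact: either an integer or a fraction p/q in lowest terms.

Part 1: total draws C(5,2) = 10; favorable C(3,1)*C(2,1) = 6; P = 3/5; answer 3/5
Part 2: W1 = 3/5; threaded value p + q = 8; w = -13; cross terms: (-31*-19 - 30*-13)=979, (30*10 - 36*-19)=984, (36*12 - 14*10)=292, (14*-13 - -31*12)=190; twice the area = |2445| = 2445; area = 2445/2; answer 2445/2

2445/2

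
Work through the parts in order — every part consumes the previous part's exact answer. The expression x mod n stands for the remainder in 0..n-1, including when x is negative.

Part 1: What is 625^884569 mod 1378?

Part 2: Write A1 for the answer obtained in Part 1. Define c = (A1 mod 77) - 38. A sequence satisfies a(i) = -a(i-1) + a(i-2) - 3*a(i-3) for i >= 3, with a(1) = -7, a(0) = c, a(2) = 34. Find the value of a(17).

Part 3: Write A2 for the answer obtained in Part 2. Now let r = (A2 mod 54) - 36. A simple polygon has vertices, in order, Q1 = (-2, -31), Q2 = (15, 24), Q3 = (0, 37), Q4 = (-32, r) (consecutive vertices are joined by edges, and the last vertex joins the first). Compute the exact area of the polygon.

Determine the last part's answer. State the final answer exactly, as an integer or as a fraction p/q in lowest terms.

Part 1: squarings mod 1378: 625^1=625, 625^2=651, 625^4=755, 625^8=911, 625^16=365, 625^32=937, 625^64=183, 625^128=417, 625^256=261, 625^512=599, 625^1024=521, 625^2048=1353, 625^4096=625, 625^8192=651, 625^16384=755, 625^32768=911, 625^65536=365, 625^131072=937, 625^262144=183, 625^524288=417; 625^884569 = 625^1 * 625^8 * 625^16 * 625^64 * 625^256 * 625^512 * 625^1024 * 625^2048 * 625^4096 * 625^8192 * 625^16384 * 625^65536 * 625^262144 * 625^524288 = 521 (mod 1378); answer 521
Part 2: A1 = 521; c = 21; a(3) = -1*(34) + 1*(-7) - 3*(21) = -104; iterating: a(3)=-104, a(4)=159, a(5)=-365, a(6)=836, a(7)=-1678, a(8)=3609, a(9)=-7795, a(10)=16438, a(11)=-35060, a(12)=74883, a(13)=-159257, a(14)=339320, a(15)=-723226, a(16)=1540317, a(17)=-3281503; answer -3281503
Part 3: A2 = -3281503; r = -13; cross terms: (-2*24 - 15*-31)=417, (15*37 - 0*24)=555, (0*-13 - -32*37)=1184, (-32*-31 - -2*-13)=966; twice the area = |3122| = 3122; area = 1561; answer 1561

1561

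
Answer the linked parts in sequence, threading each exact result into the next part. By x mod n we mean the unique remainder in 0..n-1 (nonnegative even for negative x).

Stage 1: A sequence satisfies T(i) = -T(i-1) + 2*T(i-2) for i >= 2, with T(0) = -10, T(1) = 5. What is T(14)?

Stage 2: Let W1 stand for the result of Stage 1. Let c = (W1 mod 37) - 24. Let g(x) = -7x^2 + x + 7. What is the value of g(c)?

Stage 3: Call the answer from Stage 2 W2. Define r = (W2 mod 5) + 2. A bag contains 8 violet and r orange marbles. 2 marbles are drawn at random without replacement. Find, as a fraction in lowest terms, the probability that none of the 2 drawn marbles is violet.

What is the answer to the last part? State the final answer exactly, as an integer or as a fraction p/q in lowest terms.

3/55

Stage 1: T(2) = -1*(5) + 2*(-10) = -25; iterating: T(2)=-25, T(3)=35, T(4)=-85, T(5)=155, T(6)=-325, T(7)=635, T(8)=-1285, T(9)=2555, T(10)=-5125, T(11)=10235, T(12)=-20485, T(13)=40955, T(14)=-81925; answer -81925
Stage 2: W1 = -81925; c = 6; -7*(6)^2 + 1*(6)^1 + 7 = (-252) + (6) + (7) = -239; answer -239
Stage 3: W2 = -239; r = 3; total draws C(11,2) = 55; favorable C(3,2) = 3; P = 3/55; answer 3/55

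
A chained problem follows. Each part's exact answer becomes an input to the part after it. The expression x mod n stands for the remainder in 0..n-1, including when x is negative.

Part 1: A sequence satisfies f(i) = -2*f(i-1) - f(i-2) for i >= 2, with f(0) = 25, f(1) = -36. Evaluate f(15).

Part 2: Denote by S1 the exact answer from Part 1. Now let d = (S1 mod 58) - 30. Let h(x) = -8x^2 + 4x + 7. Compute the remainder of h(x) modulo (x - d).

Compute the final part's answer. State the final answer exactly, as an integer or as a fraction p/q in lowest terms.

-1097

Part 1: f(2) = -2*(-36) - 1*(25) = 47; iterating: f(2)=47, f(3)=-58, f(4)=69, f(5)=-80, f(6)=91, f(7)=-102, f(8)=113, f(9)=-124, f(10)=135, f(11)=-146, f(12)=157, f(13)=-168, f(14)=179, f(15)=-190; answer -190
Part 2: S1 = -190; d = 12; remainder = value at the root: -8*(12)^2 + 4*(12)^1 + 7 = (-1152) + (48) + (7) = -1097; answer -1097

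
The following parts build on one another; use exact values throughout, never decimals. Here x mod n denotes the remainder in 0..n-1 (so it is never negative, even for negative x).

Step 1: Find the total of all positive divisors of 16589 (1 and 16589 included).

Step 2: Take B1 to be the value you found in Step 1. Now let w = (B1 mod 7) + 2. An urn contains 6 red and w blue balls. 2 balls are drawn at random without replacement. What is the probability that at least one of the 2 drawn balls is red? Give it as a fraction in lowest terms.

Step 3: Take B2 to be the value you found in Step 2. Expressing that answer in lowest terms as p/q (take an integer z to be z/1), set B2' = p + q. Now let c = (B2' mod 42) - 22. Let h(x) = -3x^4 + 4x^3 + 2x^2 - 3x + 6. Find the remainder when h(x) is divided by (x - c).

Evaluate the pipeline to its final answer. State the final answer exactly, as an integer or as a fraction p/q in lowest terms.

Step 1: 16589 = 53 * 313; sigma = (1 + 53) * (1 + 313) = 54 * 314 = 16956; answer 16956
Step 2: B1 = 16956; w = 4; total draws C(10,2) = 45; complement C(4,2) = 6; favorable 45 - 6 = 39; P = 13/15; answer 13/15
Step 3: B2 = 13/15; threaded value p + q = 28; c = 6; remainder = value at the root: -3*(6)^4 + 4*(6)^3 + 2*(6)^2 - 3*(6)^1 + 6 = (-3888) + (864) + (72) + (-18) + (6) = -2964; answer -2964

-2964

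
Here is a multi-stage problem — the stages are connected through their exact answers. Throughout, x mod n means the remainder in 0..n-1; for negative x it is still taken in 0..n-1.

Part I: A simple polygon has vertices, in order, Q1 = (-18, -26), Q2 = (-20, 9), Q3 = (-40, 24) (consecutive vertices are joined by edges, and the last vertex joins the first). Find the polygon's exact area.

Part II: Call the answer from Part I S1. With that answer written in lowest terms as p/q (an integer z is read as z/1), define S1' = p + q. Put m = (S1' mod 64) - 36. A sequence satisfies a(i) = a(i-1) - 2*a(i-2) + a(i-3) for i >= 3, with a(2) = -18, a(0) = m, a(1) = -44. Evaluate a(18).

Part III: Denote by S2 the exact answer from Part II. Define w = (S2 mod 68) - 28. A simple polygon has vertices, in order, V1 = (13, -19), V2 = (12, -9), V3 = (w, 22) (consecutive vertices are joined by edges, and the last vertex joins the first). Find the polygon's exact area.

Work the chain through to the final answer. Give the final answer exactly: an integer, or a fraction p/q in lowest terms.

211/2

Part I: cross terms: (-18*9 - -20*-26)=-682, (-20*24 - -40*9)=-120, (-40*-26 - -18*24)=1472; twice the area = |670| = 670; area = 335; answer 335
Part II: S1 = 335; threaded value p + q = 336; m = -20; a(3) = 1*(-18) - 2*(-44) + 1*(-20) = 50; iterating: a(3)=50, a(4)=42, a(5)=-76, a(6)=-110, a(7)=84, a(8)=228, a(9)=-50, a(10)=-422, a(11)=-94, a(12)=700, a(13)=466, a(14)=-1028, a(15)=-1260, a(16)=1262, a(17)=2754, a(18)=-1030; answer -1030
Part III: S2 = -1030; w = 30; cross terms: (13*-9 - 12*-19)=111, (12*22 - 30*-9)=534, (30*-19 - 13*22)=-856; twice the area = |-211| = 211; area = 211/2; answer 211/2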